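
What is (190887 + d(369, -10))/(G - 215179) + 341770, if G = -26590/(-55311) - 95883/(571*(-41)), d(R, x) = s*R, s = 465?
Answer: 11903205584387606951/34828288774232 ≈ 3.4177e+5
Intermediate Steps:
d(R, x) = 465*R
G = 5925883103/1294885821 (G = -26590*(-1/55311) - 95883/(-23411) = 26590/55311 - 95883*(-1/23411) = 26590/55311 + 95883/23411 = 5925883103/1294885821 ≈ 4.5764)
(190887 + d(369, -10))/(G - 215179) + 341770 = (190887 + 465*369)/(5925883103/1294885821 - 215179) + 341770 = (190887 + 171585)/(-278626310193856/1294885821) + 341770 = 362472*(-1294885821/278626310193856) + 341770 = -58669981663689/34828288774232 + 341770 = 11903205584387606951/34828288774232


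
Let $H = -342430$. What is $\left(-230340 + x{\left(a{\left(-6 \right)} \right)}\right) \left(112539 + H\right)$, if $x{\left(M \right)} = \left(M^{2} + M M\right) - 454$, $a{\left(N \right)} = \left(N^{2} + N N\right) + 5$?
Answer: $50331415976$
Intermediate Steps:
$a{\left(N \right)} = 5 + 2 N^{2}$ ($a{\left(N \right)} = \left(N^{2} + N^{2}\right) + 5 = 2 N^{2} + 5 = 5 + 2 N^{2}$)
$x{\left(M \right)} = -454 + 2 M^{2}$ ($x{\left(M \right)} = \left(M^{2} + M^{2}\right) - 454 = 2 M^{2} - 454 = -454 + 2 M^{2}$)
$\left(-230340 + x{\left(a{\left(-6 \right)} \right)}\right) \left(112539 + H\right) = \left(-230340 - \left(454 - 2 \left(5 + 2 \left(-6\right)^{2}\right)^{2}\right)\right) \left(112539 - 342430\right) = \left(-230340 - \left(454 - 2 \left(5 + 2 \cdot 36\right)^{2}\right)\right) \left(-229891\right) = \left(-230340 - \left(454 - 2 \left(5 + 72\right)^{2}\right)\right) \left(-229891\right) = \left(-230340 - \left(454 - 2 \cdot 77^{2}\right)\right) \left(-229891\right) = \left(-230340 + \left(-454 + 2 \cdot 5929\right)\right) \left(-229891\right) = \left(-230340 + \left(-454 + 11858\right)\right) \left(-229891\right) = \left(-230340 + 11404\right) \left(-229891\right) = \left(-218936\right) \left(-229891\right) = 50331415976$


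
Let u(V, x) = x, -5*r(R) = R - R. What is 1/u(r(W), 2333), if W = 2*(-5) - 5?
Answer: 1/2333 ≈ 0.00042863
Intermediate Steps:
W = -15 (W = -10 - 5 = -15)
r(R) = 0 (r(R) = -(R - R)/5 = -⅕*0 = 0)
1/u(r(W), 2333) = 1/2333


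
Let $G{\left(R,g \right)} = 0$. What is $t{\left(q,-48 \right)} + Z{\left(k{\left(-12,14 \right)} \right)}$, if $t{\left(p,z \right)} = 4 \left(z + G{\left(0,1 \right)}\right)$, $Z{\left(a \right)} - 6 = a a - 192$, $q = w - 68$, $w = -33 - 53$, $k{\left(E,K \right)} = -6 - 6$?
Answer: $-234$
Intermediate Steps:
$k{\left(E,K \right)} = -12$ ($k{\left(E,K \right)} = -6 - 6 = -12$)
$w = -86$ ($w = -33 - 53 = -86$)
$q = -154$ ($q = -86 - 68 = -154$)
$Z{\left(a \right)} = -186 + a^{2}$ ($Z{\left(a \right)} = 6 + \left(a a - 192\right) = 6 + \left(a^{2} - 192\right) = 6 + \left(-192 + a^{2}\right) = -186 + a^{2}$)
$t{\left(p,z \right)} = 4 z$ ($t{\left(p,z \right)} = 4 \left(z + 0\right) = 4 z$)
$t{\left(q,-48 \right)} + Z{\left(k{\left(-12,14 \right)} \right)} = 4 \left(-48\right) - \left(186 - \left(-12\right)^{2}\right) = -192 + \left(-186 + 144\right) = -192 - 42 = -234$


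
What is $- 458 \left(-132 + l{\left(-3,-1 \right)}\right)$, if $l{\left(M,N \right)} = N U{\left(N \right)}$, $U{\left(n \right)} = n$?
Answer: $59998$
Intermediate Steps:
$l{\left(M,N \right)} = N^{2}$ ($l{\left(M,N \right)} = N N = N^{2}$)
$- 458 \left(-132 + l{\left(-3,-1 \right)}\right) = - 458 \left(-132 + \left(-1\right)^{2}\right) = - 458 \left(-132 + 1\right) = \left(-458\right) \left(-131\right) = 59998$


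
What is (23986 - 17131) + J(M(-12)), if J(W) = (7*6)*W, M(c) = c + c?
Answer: 5847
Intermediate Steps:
M(c) = 2*c
J(W) = 42*W
(23986 - 17131) + J(M(-12)) = (23986 - 17131) + 42*(2*(-12)) = 6855 + 42*(-24) = 6855 - 1008 = 5847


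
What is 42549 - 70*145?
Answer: 32399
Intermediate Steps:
42549 - 70*145 = 42549 - 10150 = 32399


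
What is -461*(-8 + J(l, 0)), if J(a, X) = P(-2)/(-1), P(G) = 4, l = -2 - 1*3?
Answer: 5532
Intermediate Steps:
l = -5 (l = -2 - 3 = -5)
J(a, X) = -4 (J(a, X) = 4/(-1) = 4*(-1) = -4)
-461*(-8 + J(l, 0)) = -461*(-8 - 4) = -461*(-12) = 5532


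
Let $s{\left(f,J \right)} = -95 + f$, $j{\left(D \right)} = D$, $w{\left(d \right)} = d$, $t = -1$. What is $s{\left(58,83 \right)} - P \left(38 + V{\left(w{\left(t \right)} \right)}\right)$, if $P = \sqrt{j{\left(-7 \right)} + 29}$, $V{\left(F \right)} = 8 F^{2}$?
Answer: $-37 - 46 \sqrt{22} \approx -252.76$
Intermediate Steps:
$P = \sqrt{22}$ ($P = \sqrt{-7 + 29} = \sqrt{22} \approx 4.6904$)
$s{\left(58,83 \right)} - P \left(38 + V{\left(w{\left(t \right)} \right)}\right) = \left(-95 + 58\right) - \sqrt{22} \left(38 + 8 \left(-1\right)^{2}\right) = -37 - \sqrt{22} \left(38 + 8 \cdot 1\right) = -37 - \sqrt{22} \left(38 + 8\right) = -37 - \sqrt{22} \cdot 46 = -37 - 46 \sqrt{22}$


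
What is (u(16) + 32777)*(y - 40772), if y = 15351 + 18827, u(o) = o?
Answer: -216237042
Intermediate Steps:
y = 34178
(u(16) + 32777)*(y - 40772) = (16 + 32777)*(34178 - 40772) = 32793*(-6594) = -216237042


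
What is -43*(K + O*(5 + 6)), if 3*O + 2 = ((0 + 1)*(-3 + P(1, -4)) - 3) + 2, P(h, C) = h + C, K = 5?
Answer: 1204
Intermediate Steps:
P(h, C) = C + h
O = -3 (O = -⅔ + (((0 + 1)*(-3 + (-4 + 1)) - 3) + 2)/3 = -⅔ + ((1*(-3 - 3) - 3) + 2)/3 = -⅔ + ((1*(-6) - 3) + 2)/3 = -⅔ + ((-6 - 3) + 2)/3 = -⅔ + (-9 + 2)/3 = -⅔ + (⅓)*(-7) = -⅔ - 7/3 = -3)
-43*(K + O*(5 + 6)) = -43*(5 - 3*(5 + 6)) = -43*(5 - 3*11) = -43*(5 - 33) = -43*(-28) = 1204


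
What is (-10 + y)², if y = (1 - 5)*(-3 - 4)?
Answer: 324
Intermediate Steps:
y = 28 (y = -4*(-7) = 28)
(-10 + y)² = (-10 + 28)² = 18² = 324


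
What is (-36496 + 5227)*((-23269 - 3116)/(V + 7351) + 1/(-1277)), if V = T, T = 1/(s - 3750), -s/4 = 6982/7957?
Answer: 10491133022658119013/93455091986939 ≈ 1.1226e+5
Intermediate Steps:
s = -27928/7957 ≈ -3.5099
T = -7957/29866678 (T = 1/(-27928/7957 - 3750) = 1/(-29866678/7957) = -7957/29866678 ≈ -0.00026642)
V = -7957/29866678 ≈ -0.00026642
(-36496 + 5227)*((-23269 - 3116)/(V + 7351) + 1/(-1277)) = (-36496 + 5227)*((-23269 - 3116)/(-7957/29866678 + 7351) + 1/(-1277)) = -31269*(-26385/219549942021/29866678 - 1/1277) = -31269*(-26385*29866678/219549942021 - 1/1277) = -31269*(-262677433010/73183314007 - 1/1277) = -31269*(-335512265267777/93455091986939) = 10491133022658119013/93455091986939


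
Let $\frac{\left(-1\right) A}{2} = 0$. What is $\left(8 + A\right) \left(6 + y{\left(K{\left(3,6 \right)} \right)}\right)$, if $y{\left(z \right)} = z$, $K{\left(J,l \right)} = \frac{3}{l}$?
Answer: $52$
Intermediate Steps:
$A = 0$ ($A = \left(-2\right) 0 = 0$)
$\left(8 + A\right) \left(6 + y{\left(K{\left(3,6 \right)} \right)}\right) = \left(8 + 0\right) \left(6 + \frac{3}{6}\right) = 8 \left(6 + 3 \cdot \frac{1}{6}\right) = 8 \left(6 + \frac{1}{2}\right) = 8 \cdot \frac{13}{2} = 52$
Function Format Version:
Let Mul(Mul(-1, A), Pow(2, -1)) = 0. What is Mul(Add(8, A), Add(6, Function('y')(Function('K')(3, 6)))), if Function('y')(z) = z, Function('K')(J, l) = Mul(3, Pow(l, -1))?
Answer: 52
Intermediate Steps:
A = 0 (A = Mul(-2, 0) = 0)
Mul(Add(8, A), Add(6, Function('y')(Function('K')(3, 6)))) = Mul(Add(8, 0), Add(6, Mul(3, Pow(6, -1)))) = Mul(8, Add(6, Mul(3, Rational(1, 6)))) = Mul(8, Add(6, Rational(1, 2))) = Mul(8, Rational(13, 2)) = 52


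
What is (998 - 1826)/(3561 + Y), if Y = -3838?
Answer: 828/277 ≈ 2.9892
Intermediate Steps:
(998 - 1826)/(3561 + Y) = (998 - 1826)/(3561 - 3838) = -828/(-277) = -828*(-1/277) = 828/277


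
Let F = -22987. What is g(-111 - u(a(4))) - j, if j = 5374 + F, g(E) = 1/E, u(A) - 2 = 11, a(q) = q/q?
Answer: 2184011/124 ≈ 17613.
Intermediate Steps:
a(q) = 1
u(A) = 13 (u(A) = 2 + 11 = 13)
j = -17613 (j = 5374 - 22987 = -17613)
g(-111 - u(a(4))) - j = 1/(-111 - 1*13) - 1*(-17613) = 1/(-111 - 13) + 17613 = 1/(-124) + 17613 = -1/124 + 17613 = 2184011/124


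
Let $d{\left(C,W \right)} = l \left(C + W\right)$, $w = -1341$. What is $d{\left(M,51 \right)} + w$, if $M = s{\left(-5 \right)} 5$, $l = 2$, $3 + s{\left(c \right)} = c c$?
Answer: $-1019$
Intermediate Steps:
$s{\left(c \right)} = -3 + c^{2}$ ($s{\left(c \right)} = -3 + c c = -3 + c^{2}$)
$M = 110$ ($M = \left(-3 + \left(-5\right)^{2}\right) 5 = \left(-3 + 25\right) 5 = 22 \cdot 5 = 110$)
$d{\left(C,W \right)} = 2 C + 2 W$ ($d{\left(C,W \right)} = 2 \left(C + W\right) = 2 C + 2 W$)
$d{\left(M,51 \right)} + w = \left(2 \cdot 110 + 2 \cdot 51\right) - 1341 = \left(220 + 102\right) - 1341 = 322 - 1341 = -1019$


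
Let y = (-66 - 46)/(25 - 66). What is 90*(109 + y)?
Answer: 412290/41 ≈ 10056.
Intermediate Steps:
y = 112/41 (y = -112/(-41) = -112*(-1/41) = 112/41 ≈ 2.7317)
90*(109 + y) = 90*(109 + 112/41) = 90*(4581/41) = 412290/41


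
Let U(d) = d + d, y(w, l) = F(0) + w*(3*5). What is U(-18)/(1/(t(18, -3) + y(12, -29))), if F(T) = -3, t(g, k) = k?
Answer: -6264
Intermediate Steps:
y(w, l) = -3 + 15*w (y(w, l) = -3 + w*(3*5) = -3 + w*15 = -3 + 15*w)
U(d) = 2*d
U(-18)/(1/(t(18, -3) + y(12, -29))) = (2*(-18))/(1/(-3 + (-3 + 15*12))) = -36/(1/(-3 + (-3 + 180))) = -36/(1/(-3 + 177)) = -36/(1/174) = -36/1/174 = -36*174 = -6264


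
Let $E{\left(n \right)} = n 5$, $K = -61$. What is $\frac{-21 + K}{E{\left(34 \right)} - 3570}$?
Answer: $\frac{41}{1700} \approx 0.024118$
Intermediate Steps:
$E{\left(n \right)} = 5 n$
$\frac{-21 + K}{E{\left(34 \right)} - 3570} = \frac{-21 - 61}{5 \cdot 34 - 3570} = - \frac{82}{170 - 3570} = - \frac{82}{-3400} = \left(-82\right) \left(- \frac{1}{3400}\right) = \frac{41}{1700}$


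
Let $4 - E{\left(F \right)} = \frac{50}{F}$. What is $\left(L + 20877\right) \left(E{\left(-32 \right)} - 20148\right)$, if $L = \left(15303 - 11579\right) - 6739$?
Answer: $- \frac{2878273749}{8} \approx -3.5978 \cdot 10^{8}$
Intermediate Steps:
$E{\left(F \right)} = 4 - \frac{50}{F}$
$L = -3015$ ($L = 3724 - 6739 = -3015$)
$\left(L + 20877\right) \left(E{\left(-32 \right)} - 20148\right) = \left(-3015 + 20877\right) \left(\left(4 - \frac{50}{-32}\right) - 20148\right) = 17862 \left(\left(4 - - \frac{25}{16}\right) - 20148\right) = 17862 \left(\left(4 + \frac{25}{16}\right) - 20148\right) = 17862 \left(\frac{89}{16} - 20148\right) = 17862 \left(- \frac{322279}{16}\right) = - \frac{2878273749}{8}$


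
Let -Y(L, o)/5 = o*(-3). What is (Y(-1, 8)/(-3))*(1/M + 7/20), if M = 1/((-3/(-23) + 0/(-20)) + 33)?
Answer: -30802/23 ≈ -1339.2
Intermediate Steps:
Y(L, o) = 15*o (Y(L, o) = -5*o*(-3) = -(-15)*o = 15*o)
M = 23/762 (M = 1/((-3*(-1/23) + 0*(-1/20)) + 33) = 1/((3/23 + 0) + 33) = 1/(3/23 + 33) = 1/(762/23) = 23/762 ≈ 0.030184)
(Y(-1, 8)/(-3))*(1/M + 7/20) = ((15*8)/(-3))*(1/(23/762) + 7/20) = (120*(-1/3))*(762/23 + 7*(1/20)) = -40*(762/23 + 7/20) = -40*15401/460 = -30802/23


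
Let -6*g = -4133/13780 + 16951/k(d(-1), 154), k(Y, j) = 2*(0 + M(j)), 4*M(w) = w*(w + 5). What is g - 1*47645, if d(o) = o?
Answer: -82725374467/1736280 ≈ -47645.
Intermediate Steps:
M(w) = w*(5 + w)/4 (M(w) = (w*(w + 5))/4 = (w*(5 + w))/4 = w*(5 + w)/4)
k(Y, j) = j*(5 + j)/2 (k(Y, j) = 2*(0 + j*(5 + j)/4) = 2*(j*(5 + j)/4) = j*(5 + j)/2)
g = -313867/1736280 (g = -(-4133/13780 + 16951/(((½)*154*(5 + 154))))/6 = -(-4133*1/13780 + 16951/(((½)*154*159)))/6 = -(-4133/13780 + 16951/12243)/6 = -(-4133/13780 + 16951*(1/12243))/6 = -(-4133/13780 + 1541/1113)/6 = -⅙*313867/289380 = -313867/1736280 ≈ -0.18077)
g - 1*47645 = -313867/1736280 - 1*47645 = -313867/1736280 - 47645 = -82725374467/1736280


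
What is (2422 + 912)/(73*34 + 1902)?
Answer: 1667/2192 ≈ 0.76049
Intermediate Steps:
(2422 + 912)/(73*34 + 1902) = 3334/(2482 + 1902) = 3334/4384 = 3334*(1/4384) = 1667/2192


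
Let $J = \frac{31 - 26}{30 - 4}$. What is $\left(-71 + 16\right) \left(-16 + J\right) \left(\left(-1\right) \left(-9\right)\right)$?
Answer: $\frac{203445}{26} \approx 7824.8$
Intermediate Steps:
$J = \frac{5}{26} \approx 0.19231$
$\left(-71 + 16\right) \left(-16 + J\right) \left(\left(-1\right) \left(-9\right)\right) = \left(-71 + 16\right) \left(-16 + \frac{5}{26}\right) \left(\left(-1\right) \left(-9\right)\right) = \left(-55\right) \left(- \frac{411}{26}\right) 9 = \frac{22605}{26} \cdot 9 = \frac{203445}{26}$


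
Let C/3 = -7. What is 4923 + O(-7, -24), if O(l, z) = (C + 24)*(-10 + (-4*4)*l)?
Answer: 5229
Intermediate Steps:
C = -21 (C = 3*(-7) = -21)
O(l, z) = -30 - 48*l (O(l, z) = (-21 + 24)*(-10 + (-4*4)*l) = 3*(-10 - 16*l) = -30 - 48*l)
4923 + O(-7, -24) = 4923 + (-30 - 48*(-7)) = 4923 + (-30 + 336) = 4923 + 306 = 5229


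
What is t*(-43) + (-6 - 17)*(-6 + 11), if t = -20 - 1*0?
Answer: 745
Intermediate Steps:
t = -20 (t = -20 + 0 = -20)
t*(-43) + (-6 - 17)*(-6 + 11) = -20*(-43) + (-6 - 17)*(-6 + 11) = 860 - 23*5 = 860 - 115 = 745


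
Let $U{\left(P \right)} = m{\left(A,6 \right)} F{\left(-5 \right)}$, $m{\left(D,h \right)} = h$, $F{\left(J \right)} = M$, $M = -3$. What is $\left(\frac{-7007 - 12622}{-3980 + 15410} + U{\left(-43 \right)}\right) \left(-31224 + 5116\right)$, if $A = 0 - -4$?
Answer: $\frac{326885214}{635} \approx 5.1478 \cdot 10^{5}$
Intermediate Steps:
$F{\left(J \right)} = -3$
$A = 4$ ($A = 0 + 4 = 4$)
$U{\left(P \right)} = -18$ ($U{\left(P \right)} = 6 \left(-3\right) = -18$)
$\left(\frac{-7007 - 12622}{-3980 + 15410} + U{\left(-43 \right)}\right) \left(-31224 + 5116\right) = \left(\frac{-7007 - 12622}{-3980 + 15410} - 18\right) \left(-31224 + 5116\right) = \left(- \frac{19629}{11430} - 18\right) \left(-26108\right) = \left(\left(-19629\right) \frac{1}{11430} - 18\right) \left(-26108\right) = \left(- \frac{2181}{1270} - 18\right) \left(-26108\right) = \left(- \frac{25041}{1270}\right) \left(-26108\right) = \frac{326885214}{635}$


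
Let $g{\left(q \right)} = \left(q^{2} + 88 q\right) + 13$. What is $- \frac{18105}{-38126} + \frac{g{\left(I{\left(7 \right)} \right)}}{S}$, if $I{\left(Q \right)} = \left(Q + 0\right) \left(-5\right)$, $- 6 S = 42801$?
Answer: $\frac{3295539}{4495402} \approx 0.73309$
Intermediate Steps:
$S = - \frac{14267}{2}$ ($S = \left(- \frac{1}{6}\right) 42801 = - \frac{14267}{2} \approx -7133.5$)
$I{\left(Q \right)} = - 5 Q$ ($I{\left(Q \right)} = Q \left(-5\right) = - 5 Q$)
$g{\left(q \right)} = 13 + q^{2} + 88 q$
$- \frac{18105}{-38126} + \frac{g{\left(I{\left(7 \right)} \right)}}{S} = - \frac{18105}{-38126} + \frac{13 + \left(\left(-5\right) 7\right)^{2} + 88 \left(\left(-5\right) 7\right)}{- \frac{14267}{2}} = \left(-18105\right) \left(- \frac{1}{38126}\right) + \left(13 + \left(-35\right)^{2} + 88 \left(-35\right)\right) \left(- \frac{2}{14267}\right) = \frac{18105}{38126} + \left(13 + 1225 - 3080\right) \left(- \frac{2}{14267}\right) = \frac{18105}{38126} - - \frac{3684}{14267} = \frac{18105}{38126} + \frac{3684}{14267} = \frac{3295539}{4495402}$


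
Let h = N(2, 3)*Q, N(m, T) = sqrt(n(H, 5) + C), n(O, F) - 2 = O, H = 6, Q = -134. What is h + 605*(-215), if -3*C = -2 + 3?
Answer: -130075 - 134*sqrt(69)/3 ≈ -1.3045e+5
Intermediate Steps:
n(O, F) = 2 + O
C = -1/3 (C = -(-2 + 3)/3 = -1/3*1 = -1/3 ≈ -0.33333)
N(m, T) = sqrt(69)/3 (N(m, T) = sqrt((2 + 6) - 1/3) = sqrt(8 - 1/3) = sqrt(23/3) = sqrt(69)/3)
h = -134*sqrt(69)/3 (h = (sqrt(69)/3)*(-134) = -134*sqrt(69)/3 ≈ -371.03)
h + 605*(-215) = -134*sqrt(69)/3 + 605*(-215) = -134*sqrt(69)/3 - 130075 = -130075 - 134*sqrt(69)/3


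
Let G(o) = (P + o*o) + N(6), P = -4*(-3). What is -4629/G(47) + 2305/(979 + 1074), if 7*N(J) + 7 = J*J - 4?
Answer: -30629899/31969316 ≈ -0.95810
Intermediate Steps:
N(J) = -11/7 + J²/7 (N(J) = -1 + (J*J - 4)/7 = -1 + (J² - 4)/7 = -1 + (-4 + J²)/7 = -1 + (-4/7 + J²/7) = -11/7 + J²/7)
P = 12
G(o) = 109/7 + o² (G(o) = (12 + o*o) + (-11/7 + (⅐)*6²) = (12 + o²) + (-11/7 + (⅐)*36) = (12 + o²) + (-11/7 + 36/7) = (12 + o²) + 25/7 = 109/7 + o²)
-4629/G(47) + 2305/(979 + 1074) = -4629/(109/7 + 47²) + 2305/(979 + 1074) = -4629/(109/7 + 2209) + 2305/2053 = -4629/15572/7 + 2305*(1/2053) = -4629*7/15572 + 2305/2053 = -32403/15572 + 2305/2053 = -30629899/31969316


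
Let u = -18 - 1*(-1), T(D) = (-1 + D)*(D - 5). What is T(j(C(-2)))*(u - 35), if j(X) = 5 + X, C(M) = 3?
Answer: -1092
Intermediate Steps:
T(D) = (-1 + D)*(-5 + D)
u = -17 (u = -18 + 1 = -17)
T(j(C(-2)))*(u - 35) = (5 + (5 + 3)² - 6*(5 + 3))*(-17 - 35) = (5 + 8² - 6*8)*(-52) = (5 + 64 - 48)*(-52) = 21*(-52) = -1092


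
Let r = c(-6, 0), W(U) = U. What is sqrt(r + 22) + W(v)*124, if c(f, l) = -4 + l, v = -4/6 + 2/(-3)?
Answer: -496/3 + 3*sqrt(2) ≈ -161.09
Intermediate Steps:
v = -4/3 (v = -4*1/6 + 2*(-1/3) = -2/3 - 2/3 = -4/3 ≈ -1.3333)
r = -4 (r = -4 + 0 = -4)
sqrt(r + 22) + W(v)*124 = sqrt(-4 + 22) - 4/3*124 = sqrt(18) - 496/3 = 3*sqrt(2) - 496/3 = -496/3 + 3*sqrt(2)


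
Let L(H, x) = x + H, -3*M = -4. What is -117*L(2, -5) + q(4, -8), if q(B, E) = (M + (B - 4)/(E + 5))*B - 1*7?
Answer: 1048/3 ≈ 349.33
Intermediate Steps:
M = 4/3 (M = -⅓*(-4) = 4/3 ≈ 1.3333)
L(H, x) = H + x
q(B, E) = -7 + B*(4/3 + (-4 + B)/(5 + E)) (q(B, E) = (4/3 + (B - 4)/(E + 5))*B - 1*7 = (4/3 + (-4 + B)/(5 + E))*B - 7 = B*(4/3 + (-4 + B)/(5 + E)) - 7 = -7 + B*(4/3 + (-4 + B)/(5 + E)))
-117*L(2, -5) + q(4, -8) = -117*(2 - 5) + (-105 - 21*(-8) + 3*4² + 8*4 + 4*4*(-8))/(3*(5 - 8)) = -117*(-3) + (⅓)*(-105 + 168 + 3*16 + 32 - 128)/(-3) = 351 + (⅓)*(-⅓)*(-105 + 168 + 48 + 32 - 128) = 351 + (⅓)*(-⅓)*15 = 351 - 5/3 = 1048/3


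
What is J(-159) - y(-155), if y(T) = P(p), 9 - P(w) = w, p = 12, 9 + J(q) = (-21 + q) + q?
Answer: -345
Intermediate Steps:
J(q) = -30 + 2*q (J(q) = -9 + ((-21 + q) + q) = -9 + (-21 + 2*q) = -30 + 2*q)
P(w) = 9 - w
y(T) = -3 (y(T) = 9 - 1*12 = 9 - 12 = -3)
J(-159) - y(-155) = (-30 + 2*(-159)) - 1*(-3) = (-30 - 318) + 3 = -348 + 3 = -345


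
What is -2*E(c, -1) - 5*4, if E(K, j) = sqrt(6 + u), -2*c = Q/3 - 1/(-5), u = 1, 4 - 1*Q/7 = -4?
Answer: -20 - 2*sqrt(7) ≈ -25.292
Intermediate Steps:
Q = 56 (Q = 28 - 7*(-4) = 28 + 28 = 56)
c = -283/30 (c = -(56/3 - 1/(-5))/2 = -(56*(1/3) - 1*(-1/5))/2 = -(56/3 + 1/5)/2 = -1/2*283/15 = -283/30 ≈ -9.4333)
E(K, j) = sqrt(7) (E(K, j) = sqrt(6 + 1) = sqrt(7))
-2*E(c, -1) - 5*4 = -2*sqrt(7) - 5*4 = -2*sqrt(7) - 20 = -20 - 2*sqrt(7)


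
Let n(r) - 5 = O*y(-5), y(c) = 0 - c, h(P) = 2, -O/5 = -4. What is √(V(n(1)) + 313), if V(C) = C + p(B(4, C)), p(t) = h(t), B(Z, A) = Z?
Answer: 2*√105 ≈ 20.494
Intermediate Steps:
O = 20 (O = -5*(-4) = 20)
y(c) = -c
p(t) = 2
n(r) = 105 (n(r) = 5 + 20*(-1*(-5)) = 5 + 20*5 = 5 + 100 = 105)
V(C) = 2 + C (V(C) = C + 2 = 2 + C)
√(V(n(1)) + 313) = √((2 + 105) + 313) = √(107 + 313) = √420 = 2*√105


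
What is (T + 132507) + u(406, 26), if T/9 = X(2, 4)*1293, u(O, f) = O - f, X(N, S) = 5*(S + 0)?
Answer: 365627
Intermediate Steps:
X(N, S) = 5*S
T = 232740 (T = 9*((5*4)*1293) = 9*(20*1293) = 9*25860 = 232740)
(T + 132507) + u(406, 26) = (232740 + 132507) + (406 - 1*26) = 365247 + (406 - 26) = 365247 + 380 = 365627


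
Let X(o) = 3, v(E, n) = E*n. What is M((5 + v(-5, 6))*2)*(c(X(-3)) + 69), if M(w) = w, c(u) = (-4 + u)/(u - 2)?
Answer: -3400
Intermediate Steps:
c(u) = (-4 + u)/(-2 + u)
M((5 + v(-5, 6))*2)*(c(X(-3)) + 69) = ((5 - 5*6)*2)*((-4 + 3)/(-2 + 3) + 69) = ((5 - 30)*2)*(-1/1 + 69) = (-25*2)*(1*(-1) + 69) = -50*(-1 + 69) = -50*68 = -3400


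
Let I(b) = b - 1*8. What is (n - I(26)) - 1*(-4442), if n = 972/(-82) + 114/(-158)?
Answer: 14288605/3239 ≈ 4411.4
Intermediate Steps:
n = -40731/3239 (n = 972*(-1/82) + 114*(-1/158) = -486/41 - 57/79 = -40731/3239 ≈ -12.575)
I(b) = -8 + b (I(b) = b - 8 = -8 + b)
(n - I(26)) - 1*(-4442) = (-40731/3239 - (-8 + 26)) - 1*(-4442) = (-40731/3239 - 1*18) + 4442 = (-40731/3239 - 18) + 4442 = -99033/3239 + 4442 = 14288605/3239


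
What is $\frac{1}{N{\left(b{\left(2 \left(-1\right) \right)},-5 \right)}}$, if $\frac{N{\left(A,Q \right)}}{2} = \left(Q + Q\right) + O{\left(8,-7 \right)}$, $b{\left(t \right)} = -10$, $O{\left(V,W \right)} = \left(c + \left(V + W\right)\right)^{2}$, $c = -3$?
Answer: $- \frac{1}{12} \approx -0.083333$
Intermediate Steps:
$O{\left(V,W \right)} = \left(-3 + V + W\right)^{2}$ ($O{\left(V,W \right)} = \left(-3 + \left(V + W\right)\right)^{2} = \left(-3 + V + W\right)^{2}$)
$N{\left(A,Q \right)} = 8 + 4 Q$ ($N{\left(A,Q \right)} = 2 \left(\left(Q + Q\right) + \left(-3 + 8 - 7\right)^{2}\right) = 2 \left(2 Q + \left(-2\right)^{2}\right) = 2 \left(2 Q + 4\right) = 2 \left(4 + 2 Q\right) = 8 + 4 Q$)
$\frac{1}{N{\left(b{\left(2 \left(-1\right) \right)},-5 \right)}} = \frac{1}{8 + 4 \left(-5\right)} = \frac{1}{8 - 20} = \frac{1}{-12} = - \frac{1}{12}$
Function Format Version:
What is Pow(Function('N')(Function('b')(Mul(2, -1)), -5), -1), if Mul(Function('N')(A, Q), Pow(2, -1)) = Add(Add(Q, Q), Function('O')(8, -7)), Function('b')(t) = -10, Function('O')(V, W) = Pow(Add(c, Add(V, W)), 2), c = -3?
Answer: Rational(-1, 12) ≈ -0.083333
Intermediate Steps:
Function('O')(V, W) = Pow(Add(-3, V, W), 2) (Function('O')(V, W) = Pow(Add(-3, Add(V, W)), 2) = Pow(Add(-3, V, W), 2))
Function('N')(A, Q) = Add(8, Mul(4, Q)) (Function('N')(A, Q) = Mul(2, Add(Add(Q, Q), Pow(Add(-3, 8, -7), 2))) = Mul(2, Add(Mul(2, Q), Pow(-2, 2))) = Mul(2, Add(Mul(2, Q), 4)) = Mul(2, Add(4, Mul(2, Q))) = Add(8, Mul(4, Q)))
Pow(Function('N')(Function('b')(Mul(2, -1)), -5), -1) = Pow(Add(8, Mul(4, -5)), -1) = Pow(Add(8, -20), -1) = Pow(-12, -1) = Rational(-1, 12)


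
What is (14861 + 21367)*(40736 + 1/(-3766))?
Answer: 2778900892350/1883 ≈ 1.4758e+9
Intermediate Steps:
(14861 + 21367)*(40736 + 1/(-3766)) = 36228*(40736 - 1/3766) = 36228*(153411775/3766) = 2778900892350/1883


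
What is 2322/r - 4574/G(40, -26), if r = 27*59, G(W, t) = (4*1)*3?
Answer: -134417/354 ≈ -379.71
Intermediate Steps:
G(W, t) = 12 (G(W, t) = 4*3 = 12)
r = 1593
2322/r - 4574/G(40, -26) = 2322/1593 - 4574/12 = 2322*(1/1593) - 4574*1/12 = 86/59 - 2287/6 = -134417/354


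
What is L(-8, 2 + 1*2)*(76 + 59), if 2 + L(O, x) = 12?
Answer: 1350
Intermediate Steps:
L(O, x) = 10 (L(O, x) = -2 + 12 = 10)
L(-8, 2 + 1*2)*(76 + 59) = 10*(76 + 59) = 10*135 = 1350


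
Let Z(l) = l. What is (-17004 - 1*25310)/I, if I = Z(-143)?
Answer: 42314/143 ≈ 295.90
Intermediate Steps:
I = -143
(-17004 - 1*25310)/I = (-17004 - 1*25310)/(-143) = (-17004 - 25310)*(-1/143) = -42314*(-1/143) = 42314/143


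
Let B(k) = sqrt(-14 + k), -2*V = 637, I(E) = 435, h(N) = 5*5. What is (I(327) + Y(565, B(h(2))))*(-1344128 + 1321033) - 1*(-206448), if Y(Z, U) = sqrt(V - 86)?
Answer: -9839877 - 23095*I*sqrt(1618)/2 ≈ -9.8399e+6 - 4.6449e+5*I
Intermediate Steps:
h(N) = 25
V = -637/2 (V = -1/2*637 = -637/2 ≈ -318.50)
Y(Z, U) = I*sqrt(1618)/2 (Y(Z, U) = sqrt(-637/2 - 86) = sqrt(-809/2) = I*sqrt(1618)/2)
(I(327) + Y(565, B(h(2))))*(-1344128 + 1321033) - 1*(-206448) = (435 + I*sqrt(1618)/2)*(-1344128 + 1321033) - 1*(-206448) = (435 + I*sqrt(1618)/2)*(-23095) + 206448 = (-10046325 - 23095*I*sqrt(1618)/2) + 206448 = -9839877 - 23095*I*sqrt(1618)/2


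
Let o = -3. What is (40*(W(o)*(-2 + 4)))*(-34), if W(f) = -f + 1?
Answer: -10880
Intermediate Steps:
W(f) = 1 - f
(40*(W(o)*(-2 + 4)))*(-34) = (40*((1 - 1*(-3))*(-2 + 4)))*(-34) = (40*((1 + 3)*2))*(-34) = (40*(4*2))*(-34) = (40*8)*(-34) = 320*(-34) = -10880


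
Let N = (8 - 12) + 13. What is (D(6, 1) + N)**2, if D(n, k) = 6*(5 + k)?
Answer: 2025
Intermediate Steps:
N = 9 (N = -4 + 13 = 9)
D(n, k) = 30 + 6*k
(D(6, 1) + N)**2 = ((30 + 6*1) + 9)**2 = ((30 + 6) + 9)**2 = (36 + 9)**2 = 45**2 = 2025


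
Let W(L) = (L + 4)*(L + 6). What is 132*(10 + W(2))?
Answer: 7656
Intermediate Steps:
W(L) = (4 + L)*(6 + L)
132*(10 + W(2)) = 132*(10 + (24 + 2**2 + 10*2)) = 132*(10 + (24 + 4 + 20)) = 132*(10 + 48) = 132*58 = 7656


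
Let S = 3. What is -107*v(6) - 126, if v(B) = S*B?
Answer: -2052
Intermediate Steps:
v(B) = 3*B
-107*v(6) - 126 = -321*6 - 126 = -107*18 - 126 = -1926 - 126 = -2052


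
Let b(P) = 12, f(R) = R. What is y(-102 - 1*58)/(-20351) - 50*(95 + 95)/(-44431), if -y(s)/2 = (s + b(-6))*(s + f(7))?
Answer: 2205525628/904215281 ≈ 2.4392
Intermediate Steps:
y(s) = -2*(7 + s)*(12 + s) (y(s) = -2*(s + 12)*(s + 7) = -2*(12 + s)*(7 + s) = -2*(7 + s)*(12 + s))
y(-102 - 1*58)/(-20351) - 50*(95 + 95)/(-44431) = (-168 - 38*(-102 - 1*58) - 2*(-102 - 1*58)**2)/(-20351) - 50*(95 + 95)/(-44431) = (-168 - 38*(-102 - 58) - 2*(-102 - 58)**2)*(-1/20351) - 50*190*(-1/44431) = (-168 - 38*(-160) - 2*(-160)**2)*(-1/20351) - 9500*(-1/44431) = (-168 + 6080 - 2*25600)*(-1/20351) + 9500/44431 = (-168 + 6080 - 51200)*(-1/20351) + 9500/44431 = -45288*(-1/20351) + 9500/44431 = 45288/20351 + 9500/44431 = 2205525628/904215281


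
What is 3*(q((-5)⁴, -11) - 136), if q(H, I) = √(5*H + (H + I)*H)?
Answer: -408 + 75*√619 ≈ 1458.0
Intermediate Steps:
q(H, I) = √(5*H + H*(H + I))
3*(q((-5)⁴, -11) - 136) = 3*(√((-5)⁴*(5 + (-5)⁴ - 11)) - 136) = 3*(√(625*(5 + 625 - 11)) - 136) = 3*(√(625*619) - 136) = 3*(√386875 - 136) = 3*(25*√619 - 136) = 3*(-136 + 25*√619) = -408 + 75*√619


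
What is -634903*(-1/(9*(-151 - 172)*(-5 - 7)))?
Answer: 634903/34884 ≈ 18.200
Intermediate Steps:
-634903*(-1/(9*(-151 - 172)*(-5 - 7))) = -634903/(-12*(-9)*(-323)) = -634903/(108*(-323)) = -634903/(-34884) = -634903*(-1/34884) = 634903/34884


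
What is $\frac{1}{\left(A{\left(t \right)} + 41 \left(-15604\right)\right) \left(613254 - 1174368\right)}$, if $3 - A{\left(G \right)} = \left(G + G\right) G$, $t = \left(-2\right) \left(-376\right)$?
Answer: $\frac{1}{993603276666} \approx 1.0064 \cdot 10^{-12}$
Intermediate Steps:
$t = 752$
$A{\left(G \right)} = 3 - 2 G^{2}$ ($A{\left(G \right)} = 3 - \left(G + G\right) G = 3 - 2 G G = 3 - 2 G^{2}$)
$\frac{1}{\left(A{\left(t \right)} + 41 \left(-15604\right)\right) \left(613254 - 1174368\right)} = \frac{1}{\left(\left(3 - 2 \cdot 752^{2}\right) + 41 \left(-15604\right)\right) \left(613254 - 1174368\right)} = \frac{1}{\left(\left(3 - 1131008\right) - 639764\right) \left(-561114\right)} = \frac{1}{\left(-1131005 - 639764\right) \left(-561114\right)} = \frac{1}{\left(-1770769\right) \left(-561114\right)} = \frac{1}{993603276666}$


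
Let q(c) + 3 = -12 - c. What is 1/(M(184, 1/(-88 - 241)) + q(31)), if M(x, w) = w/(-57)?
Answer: -18753/862637 ≈ -0.021739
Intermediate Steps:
q(c) = -15 - c (q(c) = -3 + (-12 - c) = -15 - c)
M(x, w) = -w/57 (M(x, w) = w*(-1/57) = -w/57)
1/(M(184, 1/(-88 - 241)) + q(31)) = 1/(-1/(57*(-88 - 241)) + (-15 - 1*31)) = 1/(-1/57/(-329) + (-15 - 31)) = 1/(-1/57*(-1/329) - 46) = 1/(1/18753 - 46) = 1/(-862637/18753) = -18753/862637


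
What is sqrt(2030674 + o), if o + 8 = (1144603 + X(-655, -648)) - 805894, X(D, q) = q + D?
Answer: 14*sqrt(12082) ≈ 1538.9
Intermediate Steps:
X(D, q) = D + q
o = 337398 (o = -8 + ((1144603 + (-655 - 648)) - 805894) = -8 + ((1144603 - 1303) - 805894) = -8 + (1143300 - 805894) = -8 + 337406 = 337398)
sqrt(2030674 + o) = sqrt(2030674 + 337398) = sqrt(2368072) = 14*sqrt(12082)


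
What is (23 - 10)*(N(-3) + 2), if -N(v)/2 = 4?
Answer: -78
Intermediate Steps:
N(v) = -8 (N(v) = -2*4 = -8)
(23 - 10)*(N(-3) + 2) = (23 - 10)*(-8 + 2) = 13*(-6) = -78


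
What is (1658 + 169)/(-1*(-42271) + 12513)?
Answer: 1827/54784 ≈ 0.033349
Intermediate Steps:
(1658 + 169)/(-1*(-42271) + 12513) = 1827/(42271 + 12513) = 1827/54784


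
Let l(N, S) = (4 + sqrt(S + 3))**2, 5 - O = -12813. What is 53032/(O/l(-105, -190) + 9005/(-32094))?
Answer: 1702009008*(-171*I - 8*sqrt(187))/(72040*sqrt(187) + 412920747*I) ≈ -705.91 + 449.24*I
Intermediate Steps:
O = 12818 (O = 5 - 1*(-12813) = 5 + 12813 = 12818)
l(N, S) = (4 + sqrt(3 + S))**2
53032/(O/l(-105, -190) + 9005/(-32094)) = 53032/(12818/((4 + sqrt(3 - 190))**2) + 9005/(-32094)) = 53032/(12818/((4 + sqrt(-187))**2) + 9005*(-1/32094)) = 53032/(12818/((4 + I*sqrt(187))**2) - 9005/32094) = 53032/(12818/(4 + I*sqrt(187))**2 - 9005/32094) = 53032/(-9005/32094 + 12818/(4 + I*sqrt(187))**2)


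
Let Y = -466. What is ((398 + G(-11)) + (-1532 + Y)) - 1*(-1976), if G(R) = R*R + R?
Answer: 486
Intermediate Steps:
G(R) = R + R² (G(R) = R² + R = R + R²)
((398 + G(-11)) + (-1532 + Y)) - 1*(-1976) = ((398 - 11*(1 - 11)) + (-1532 - 466)) - 1*(-1976) = ((398 - 11*(-10)) - 1998) + 1976 = ((398 + 110) - 1998) + 1976 = (508 - 1998) + 1976 = -1490 + 1976 = 486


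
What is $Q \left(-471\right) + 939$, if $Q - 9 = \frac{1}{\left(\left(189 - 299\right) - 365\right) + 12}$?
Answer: $- \frac{1527429}{463} \approx -3299.0$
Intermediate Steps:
$Q = \frac{4166}{463}$ ($Q = 9 + \frac{1}{\left(\left(189 - 299\right) - 365\right) + 12} = 9 + \frac{1}{\left(-110 - 365\right) + 12} = 9 + \frac{1}{-475 + 12} = 9 + \frac{1}{-463} = 9 - \frac{1}{463} = \frac{4166}{463} \approx 8.9978$)
$Q \left(-471\right) + 939 = \frac{4166}{463} \left(-471\right) + 939 = - \frac{1962186}{463} + 939 = - \frac{1527429}{463}$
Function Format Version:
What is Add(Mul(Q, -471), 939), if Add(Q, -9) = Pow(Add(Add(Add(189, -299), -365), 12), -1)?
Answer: Rational(-1527429, 463) ≈ -3299.0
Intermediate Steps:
Q = Rational(4166, 463) (Q = Add(9, Pow(Add(Add(Add(189, -299), -365), 12), -1)) = Add(9, Pow(Add(Add(-110, -365), 12), -1)) = Add(9, Pow(Add(-475, 12), -1)) = Add(9, Pow(-463, -1)) = Add(9, Rational(-1, 463)) = Rational(4166, 463) ≈ 8.9978)
Add(Mul(Q, -471), 939) = Add(Mul(Rational(4166, 463), -471), 939) = Add(Rational(-1962186, 463), 939) = Rational(-1527429, 463)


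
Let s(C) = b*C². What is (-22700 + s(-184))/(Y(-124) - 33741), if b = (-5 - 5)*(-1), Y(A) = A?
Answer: -63172/6773 ≈ -9.3270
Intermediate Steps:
b = 10 (b = -10*(-1) = 10)
s(C) = 10*C²
(-22700 + s(-184))/(Y(-124) - 33741) = (-22700 + 10*(-184)²)/(-124 - 33741) = (-22700 + 10*33856)/(-33865) = (-22700 + 338560)*(-1/33865) = 315860*(-1/33865) = -63172/6773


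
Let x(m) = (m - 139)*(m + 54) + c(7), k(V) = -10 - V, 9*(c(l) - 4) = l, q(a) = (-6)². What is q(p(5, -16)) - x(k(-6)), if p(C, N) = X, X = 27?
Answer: 64631/9 ≈ 7181.2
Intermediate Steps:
p(C, N) = 27
q(a) = 36
c(l) = 4 + l/9
x(m) = 43/9 + (-139 + m)*(54 + m) (x(m) = (m - 139)*(m + 54) + (4 + (⅑)*7) = (-139 + m)*(54 + m) + (4 + 7/9) = (-139 + m)*(54 + m) + 43/9 = 43/9 + (-139 + m)*(54 + m))
q(p(5, -16)) - x(k(-6)) = 36 - (-67511/9 + (-10 - 1*(-6))² - 85*(-10 - 1*(-6))) = 36 - (-67511/9 + (-10 + 6)² - 85*(-10 + 6)) = 36 - (-67511/9 + (-4)² - 85*(-4)) = 36 - (-67511/9 + 16 + 340) = 36 - 1*(-64307/9) = 36 + 64307/9 = 64631/9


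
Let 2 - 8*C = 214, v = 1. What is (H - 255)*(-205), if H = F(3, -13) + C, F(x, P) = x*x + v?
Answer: 111315/2 ≈ 55658.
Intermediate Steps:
F(x, P) = 1 + x**2 (F(x, P) = x*x + 1 = x**2 + 1 = 1 + x**2)
C = -53/2 (C = 1/4 - 1/8*214 = 1/4 - 107/4 = -53/2 ≈ -26.500)
H = -33/2 (H = (1 + 3**2) - 53/2 = (1 + 9) - 53/2 = 10 - 53/2 = -33/2 ≈ -16.500)
(H - 255)*(-205) = (-33/2 - 255)*(-205) = -543/2*(-205) = 111315/2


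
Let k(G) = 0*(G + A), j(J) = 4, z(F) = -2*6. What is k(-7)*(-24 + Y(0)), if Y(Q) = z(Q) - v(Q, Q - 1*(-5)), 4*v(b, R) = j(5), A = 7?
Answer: 0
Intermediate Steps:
z(F) = -12
v(b, R) = 1 (v(b, R) = (¼)*4 = 1)
k(G) = 0 (k(G) = 0*(G + 7) = 0*(7 + G) = 0)
Y(Q) = -13 (Y(Q) = -12 - 1*1 = -12 - 1 = -13)
k(-7)*(-24 + Y(0)) = 0*(-24 - 13) = 0*(-37) = 0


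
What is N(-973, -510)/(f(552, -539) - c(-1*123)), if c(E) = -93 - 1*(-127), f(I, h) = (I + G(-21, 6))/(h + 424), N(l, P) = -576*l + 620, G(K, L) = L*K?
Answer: -16130705/1084 ≈ -14881.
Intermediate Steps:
G(K, L) = K*L
N(l, P) = 620 - 576*l
f(I, h) = (-126 + I)/(424 + h) (f(I, h) = (I - 21*6)/(h + 424) = (I - 126)/(424 + h) = (-126 + I)/(424 + h))
c(E) = 34 (c(E) = -93 + 127 = 34)
N(-973, -510)/(f(552, -539) - c(-1*123)) = (620 - 576*(-973))/((-126 + 552)/(424 - 539) - 1*34) = (620 + 560448)/(426/(-115) - 34) = 561068/(-1/115*426 - 34) = 561068/(-426/115 - 34) = 561068/(-4336/115) = 561068*(-115/4336) = -16130705/1084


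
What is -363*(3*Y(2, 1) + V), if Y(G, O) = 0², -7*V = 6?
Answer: 2178/7 ≈ 311.14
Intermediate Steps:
V = -6/7 (V = -⅐*6 = -6/7 ≈ -0.85714)
Y(G, O) = 0
-363*(3*Y(2, 1) + V) = -363*(3*0 - 6/7) = -363*(0 - 6/7) = -363*(-6/7) = 2178/7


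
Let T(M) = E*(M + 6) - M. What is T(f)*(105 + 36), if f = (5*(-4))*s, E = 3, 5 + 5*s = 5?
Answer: 2538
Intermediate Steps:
s = 0 (s = -1 + (⅕)*5 = -1 + 1 = 0)
f = 0 (f = (5*(-4))*0 = -20*0 = 0)
T(M) = 18 + 2*M (T(M) = 3*(M + 6) - M = 3*(6 + M) - M = (18 + 3*M) - M = 18 + 2*M)
T(f)*(105 + 36) = (18 + 2*0)*(105 + 36) = (18 + 0)*141 = 18*141 = 2538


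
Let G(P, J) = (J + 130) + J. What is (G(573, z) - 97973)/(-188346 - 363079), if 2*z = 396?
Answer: 13921/78775 ≈ 0.17672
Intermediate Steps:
z = 198 (z = (½)*396 = 198)
G(P, J) = 130 + 2*J (G(P, J) = (130 + J) + J = 130 + 2*J)
(G(573, z) - 97973)/(-188346 - 363079) = ((130 + 2*198) - 97973)/(-188346 - 363079) = ((130 + 396) - 97973)/(-551425) = (526 - 97973)*(-1/551425) = -97447*(-1/551425) = 13921/78775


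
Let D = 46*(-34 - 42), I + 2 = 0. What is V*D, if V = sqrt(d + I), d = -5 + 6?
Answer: -3496*I ≈ -3496.0*I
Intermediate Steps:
I = -2 (I = -2 + 0 = -2)
d = 1
D = -3496 (D = 46*(-76) = -3496)
V = I (V = sqrt(1 - 2) = sqrt(-1) = I ≈ 1.0*I)
V*D = I*(-3496) = -3496*I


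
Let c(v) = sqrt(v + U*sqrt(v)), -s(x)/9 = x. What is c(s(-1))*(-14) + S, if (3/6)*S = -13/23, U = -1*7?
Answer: -26/23 - 28*I*sqrt(3) ≈ -1.1304 - 48.497*I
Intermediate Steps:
U = -7
S = -26/23 (S = 2*(-13/23) = -26/23 ≈ -1.1304)
s(x) = -9*x
c(v) = sqrt(v - 7*sqrt(v))
c(s(-1))*(-14) + S = sqrt(-9*(-1) - 7*sqrt(-9*(-1)))*(-14) - 26/23 = sqrt(9 - 7*sqrt(9))*(-14) - 26/23 = sqrt(9 - 7*3)*(-14) - 26/23 = sqrt(9 - 21)*(-14) - 26/23 = sqrt(-12)*(-14) - 26/23 = (2*I*sqrt(3))*(-14) - 26/23 = -28*I*sqrt(3) - 26/23 = -26/23 - 28*I*sqrt(3)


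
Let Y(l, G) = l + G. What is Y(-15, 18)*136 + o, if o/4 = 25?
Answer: 508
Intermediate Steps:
o = 100 (o = 4*25 = 100)
Y(l, G) = G + l
Y(-15, 18)*136 + o = (18 - 15)*136 + 100 = 3*136 + 100 = 408 + 100 = 508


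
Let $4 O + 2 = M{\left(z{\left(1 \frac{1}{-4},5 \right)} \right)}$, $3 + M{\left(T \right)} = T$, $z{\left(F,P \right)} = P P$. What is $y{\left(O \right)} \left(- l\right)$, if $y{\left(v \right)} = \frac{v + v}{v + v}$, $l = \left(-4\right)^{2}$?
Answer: $-16$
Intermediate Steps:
$z{\left(F,P \right)} = P^{2}$
$l = 16$
$M{\left(T \right)} = -3 + T$
$O = 5$ ($O = - \frac{1}{2} + \frac{-3 + 5^{2}}{4} = - \frac{1}{2} + \frac{-3 + 25}{4} = - \frac{1}{2} + \frac{1}{4} \cdot 22 = - \frac{1}{2} + \frac{11}{2} = 5$)
$y{\left(v \right)} = 1$ ($y{\left(v \right)} = \frac{2 v}{2 v} = 2 v \frac{1}{2 v} = 1$)
$y{\left(O \right)} \left(- l\right) = 1 \left(\left(-1\right) 16\right) = 1 \left(-16\right) = -16$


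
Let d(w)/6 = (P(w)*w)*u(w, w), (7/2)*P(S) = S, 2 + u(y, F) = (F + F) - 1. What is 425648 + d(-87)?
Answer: -13097020/7 ≈ -1.8710e+6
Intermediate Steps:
u(y, F) = -3 + 2*F (u(y, F) = -2 + ((F + F) - 1) = -2 + (2*F - 1) = -2 + (-1 + 2*F) = -3 + 2*F)
P(S) = 2*S/7
d(w) = 12*w²*(-3 + 2*w)/7 (d(w) = 6*(((2*w/7)*w)*(-3 + 2*w)) = 6*((2*w²/7)*(-3 + 2*w)) = 6*(2*w²*(-3 + 2*w)/7) = 12*w²*(-3 + 2*w)/7)
425648 + d(-87) = 425648 + (12/7)*(-87)²*(-3 + 2*(-87)) = 425648 + (12/7)*7569*(-3 - 174) = 425648 + (12/7)*7569*(-177) = 425648 - 16076556/7 = -13097020/7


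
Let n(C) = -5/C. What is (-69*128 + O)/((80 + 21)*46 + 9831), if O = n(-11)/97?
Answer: -9423739/15446959 ≈ -0.61007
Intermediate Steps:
O = 5/1067 (O = -5/(-11)/97 = -5*(-1/11)*(1/97) = (5/11)*(1/97) = 5/1067 ≈ 0.0046860)
(-69*128 + O)/((80 + 21)*46 + 9831) = (-69*128 + 5/1067)/((80 + 21)*46 + 9831) = (-8832 + 5/1067)/(101*46 + 9831) = -9423739/(1067*(4646 + 9831)) = -9423739/1067/14477 = -9423739/1067*1/14477 = -9423739/15446959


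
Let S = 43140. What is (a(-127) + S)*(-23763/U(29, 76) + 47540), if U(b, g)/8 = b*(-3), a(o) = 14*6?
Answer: 59633997003/29 ≈ 2.0563e+9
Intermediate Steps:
a(o) = 84
U(b, g) = -24*b (U(b, g) = 8*(b*(-3)) = 8*(-3*b) = -24*b)
(a(-127) + S)*(-23763/U(29, 76) + 47540) = (84 + 43140)*(-23763/((-24*29)) + 47540) = 43224*(-23763/(-696) + 47540) = 43224*(-23763*(-1/696) + 47540) = 43224*(7921/232 + 47540) = 43224*(11037201/232) = 59633997003/29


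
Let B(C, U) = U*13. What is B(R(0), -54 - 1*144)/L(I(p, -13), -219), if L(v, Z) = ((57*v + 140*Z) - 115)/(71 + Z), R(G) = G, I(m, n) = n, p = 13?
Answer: -95238/7879 ≈ -12.088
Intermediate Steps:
B(C, U) = 13*U
L(v, Z) = (-115 + 57*v + 140*Z)/(71 + Z)
B(R(0), -54 - 1*144)/L(I(p, -13), -219) = (13*(-54 - 1*144))/(((-115 + 57*(-13) + 140*(-219))/(71 - 219))) = (13*(-54 - 144))/(((-115 - 741 - 30660)/(-148))) = (13*(-198))/((-1/148*(-31516))) = -2574/7879/37 = -2574*37/7879 = -95238/7879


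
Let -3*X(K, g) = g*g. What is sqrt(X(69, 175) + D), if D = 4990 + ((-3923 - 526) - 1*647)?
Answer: I*sqrt(92829)/3 ≈ 101.56*I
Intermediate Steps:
X(K, g) = -g**2/3 (X(K, g) = -g*g/3 = -g**2/3)
D = -106 (D = 4990 + (-4449 - 647) = 4990 - 5096 = -106)
sqrt(X(69, 175) + D) = sqrt(-1/3*175**2 - 106) = sqrt(-1/3*30625 - 106) = sqrt(-30625/3 - 106) = sqrt(-30943/3) = I*sqrt(92829)/3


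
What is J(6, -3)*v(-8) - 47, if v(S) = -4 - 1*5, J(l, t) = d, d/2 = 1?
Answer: -65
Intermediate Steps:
d = 2 (d = 2*1 = 2)
J(l, t) = 2
v(S) = -9 (v(S) = -4 - 5 = -9)
J(6, -3)*v(-8) - 47 = 2*(-9) - 47 = -18 - 47 = -65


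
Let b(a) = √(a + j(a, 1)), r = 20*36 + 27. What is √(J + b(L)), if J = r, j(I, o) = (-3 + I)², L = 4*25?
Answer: √(747 + √9509) ≈ 29.061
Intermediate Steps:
L = 100
r = 747 (r = 720 + 27 = 747)
J = 747
b(a) = √(a + (-3 + a)²)
√(J + b(L)) = √(747 + √(100 + (-3 + 100)²)) = √(747 + √(100 + 97²)) = √(747 + √(100 + 9409)) = √(747 + √9509)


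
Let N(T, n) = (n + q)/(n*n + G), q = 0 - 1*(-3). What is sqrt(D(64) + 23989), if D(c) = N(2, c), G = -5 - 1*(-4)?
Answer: sqrt(44696935010)/1365 ≈ 154.88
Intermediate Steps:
q = 3 (q = 0 + 3 = 3)
G = -1 (G = -5 + 4 = -1)
N(T, n) = (3 + n)/(-1 + n**2) (N(T, n) = (n + 3)/(n*n - 1) = (3 + n)/(n**2 - 1) = (3 + n)/(-1 + n**2))
D(c) = (3 + c)/(-1 + c**2)
sqrt(D(64) + 23989) = sqrt((3 + 64)/(-1 + 64**2) + 23989) = sqrt(67/(-1 + 4096) + 23989) = sqrt(67/4095 + 23989) = sqrt(98235022/4095) = sqrt(44696935010)/1365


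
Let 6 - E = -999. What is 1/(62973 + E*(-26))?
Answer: 1/36843 ≈ 2.7142e-5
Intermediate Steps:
E = 1005 (E = 6 - 1*(-999) = 6 + 999 = 1005)
1/(62973 + E*(-26)) = 1/(62973 + 1005*(-26)) = 1/(62973 - 26130) = 1/36843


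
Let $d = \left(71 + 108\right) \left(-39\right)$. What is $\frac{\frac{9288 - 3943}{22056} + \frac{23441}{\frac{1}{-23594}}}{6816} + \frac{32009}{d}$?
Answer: $- \frac{28387384901972921}{349826510592} \approx -81147.0$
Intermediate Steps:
$d = -6981$ ($d = 179 \left(-39\right) = -6981$)
$\frac{\frac{9288 - 3943}{22056} + \frac{23441}{\frac{1}{-23594}}}{6816} + \frac{32009}{d} = \frac{\frac{9288 - 3943}{22056} + \frac{23441}{\frac{1}{-23594}}}{6816} + \frac{32009}{-6981} = \left(5345 \cdot \frac{1}{22056} + \frac{23441}{- \frac{1}{23594}}\right) \frac{1}{6816} + 32009 \left(- \frac{1}{6981}\right) = \left(\frac{5345}{22056} + 23441 \left(-23594\right)\right) \frac{1}{6816} - \frac{32009}{6981} = \left(\frac{5345}{22056} - 553066954\right) \frac{1}{6816} - \frac{32009}{6981} = \left(- \frac{12198444732079}{22056}\right) \frac{1}{6816} - \frac{32009}{6981} = - \frac{12198444732079}{150333696} - \frac{32009}{6981} = - \frac{28387384901972921}{349826510592}$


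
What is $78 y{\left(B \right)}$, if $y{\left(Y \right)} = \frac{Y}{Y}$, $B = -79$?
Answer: $78$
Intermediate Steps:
$y{\left(Y \right)} = 1$
$78 y{\left(B \right)} = 78 \cdot 1 = 78$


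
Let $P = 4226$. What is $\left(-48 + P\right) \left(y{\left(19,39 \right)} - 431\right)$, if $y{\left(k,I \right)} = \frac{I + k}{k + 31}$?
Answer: $- \frac{44896788}{25} \approx -1.7959 \cdot 10^{6}$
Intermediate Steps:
$y{\left(k,I \right)} = \frac{I + k}{31 + k}$
$\left(-48 + P\right) \left(y{\left(19,39 \right)} - 431\right) = \left(-48 + 4226\right) \left(\frac{39 + 19}{31 + 19} - 431\right) = 4178 \left(\frac{1}{50} \cdot 58 - 431\right) = 4178 \left(\frac{29}{25} - 431\right) = 4178 \left(- \frac{10746}{25}\right) = - \frac{44896788}{25}$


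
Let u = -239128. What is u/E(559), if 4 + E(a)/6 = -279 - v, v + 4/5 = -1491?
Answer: -149455/4533 ≈ -32.970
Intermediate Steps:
v = -7459/5 (v = -⅘ - 1491 = -7459/5 ≈ -1491.8)
E(a) = 36264/5 (E(a) = -24 + 6*(-279 - 1*(-7459/5)) = -24 + 6*(-279 + 7459/5) = -24 + 6*(6064/5) = -24 + 36384/5 = 36264/5)
u/E(559) = -239128/36264/5 = -239128*5/36264 = -149455/4533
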